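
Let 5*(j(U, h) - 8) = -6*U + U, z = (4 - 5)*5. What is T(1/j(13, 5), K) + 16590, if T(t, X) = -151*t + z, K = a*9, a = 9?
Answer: 83076/5 ≈ 16615.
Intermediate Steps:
z = -5 (z = -1*5 = -5)
j(U, h) = 8 - U (j(U, h) = 8 + (-6*U + U)/5 = 8 + (-5*U)/5 = 8 - U)
K = 81 (K = 9*9 = 81)
T(t, X) = -5 - 151*t (T(t, X) = -151*t - 5 = -5 - 151*t)
T(1/j(13, 5), K) + 16590 = (-5 - 151/(8 - 1*13)) + 16590 = (-5 - 151/(8 - 13)) + 16590 = (-5 - 151/(-5)) + 16590 = (-5 - 151*(-⅕)) + 16590 = (-5 + 151/5) + 16590 = 126/5 + 16590 = 83076/5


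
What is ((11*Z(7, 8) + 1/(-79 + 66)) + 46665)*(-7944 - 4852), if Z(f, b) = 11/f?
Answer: -7765492068/13 ≈ -5.9735e+8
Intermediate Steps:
((11*Z(7, 8) + 1/(-79 + 66)) + 46665)*(-7944 - 4852) = ((11*(11/7) + 1/(-79 + 66)) + 46665)*(-7944 - 4852) = ((11*(11*(⅐)) + 1/(-13)) + 46665)*(-12796) = ((11*(11/7) - 1/13) + 46665)*(-12796) = ((121/7 - 1/13) + 46665)*(-12796) = (1566/91 + 46665)*(-12796) = (4248081/91)*(-12796) = -7765492068/13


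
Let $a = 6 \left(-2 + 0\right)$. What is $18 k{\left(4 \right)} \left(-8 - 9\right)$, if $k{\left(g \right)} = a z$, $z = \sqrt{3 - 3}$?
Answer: $0$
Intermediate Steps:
$z = 0$ ($z = \sqrt{0} = 0$)
$a = -12$ ($a = 6 \left(-2\right) = -12$)
$k{\left(g \right)} = 0$ ($k{\left(g \right)} = \left(-12\right) 0 = 0$)
$18 k{\left(4 \right)} \left(-8 - 9\right) = 18 \cdot 0 \left(-8 - 9\right) = 0 \left(-17\right) = 0$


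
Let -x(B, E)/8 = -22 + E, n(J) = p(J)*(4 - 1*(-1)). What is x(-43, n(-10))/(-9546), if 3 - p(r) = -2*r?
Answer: -428/4773 ≈ -0.089671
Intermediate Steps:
p(r) = 3 + 2*r (p(r) = 3 - (-2)*r = 3 + 2*r)
n(J) = 15 + 10*J (n(J) = (3 + 2*J)*(4 - 1*(-1)) = (3 + 2*J)*(4 + 1) = (3 + 2*J)*5 = 15 + 10*J)
x(B, E) = 176 - 8*E (x(B, E) = -8*(-22 + E) = 176 - 8*E)
x(-43, n(-10))/(-9546) = (176 - 8*(15 + 10*(-10)))/(-9546) = (176 - 8*(15 - 100))*(-1/9546) = (176 - 8*(-85))*(-1/9546) = (176 + 680)*(-1/9546) = 856*(-1/9546) = -428/4773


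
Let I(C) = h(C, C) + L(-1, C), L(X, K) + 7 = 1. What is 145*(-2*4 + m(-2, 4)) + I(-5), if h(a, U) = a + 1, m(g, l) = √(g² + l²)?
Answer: -1170 + 290*√5 ≈ -521.54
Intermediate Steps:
L(X, K) = -6 (L(X, K) = -7 + 1 = -6)
h(a, U) = 1 + a
I(C) = -5 + C (I(C) = (1 + C) - 6 = -5 + C)
145*(-2*4 + m(-2, 4)) + I(-5) = 145*(-2*4 + √((-2)² + 4²)) + (-5 - 5) = 145*(-8 + √(4 + 16)) - 10 = 145*(-8 + √20) - 10 = 145*(-8 + 2*√5) - 10 = (-1160 + 290*√5) - 10 = -1170 + 290*√5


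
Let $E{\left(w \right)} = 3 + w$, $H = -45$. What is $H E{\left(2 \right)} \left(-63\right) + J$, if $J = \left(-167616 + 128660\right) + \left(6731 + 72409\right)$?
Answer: $54359$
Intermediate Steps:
$J = 40184$ ($J = -38956 + 79140 = 40184$)
$H E{\left(2 \right)} \left(-63\right) + J = - 45 \left(3 + 2\right) \left(-63\right) + 40184 = \left(-45\right) 5 \left(-63\right) + 40184 = \left(-225\right) \left(-63\right) + 40184 = 14175 + 40184 = 54359$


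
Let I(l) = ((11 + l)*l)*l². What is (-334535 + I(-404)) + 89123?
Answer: 25913885340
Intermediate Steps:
I(l) = l³*(11 + l) (I(l) = (l*(11 + l))*l² = l³*(11 + l))
(-334535 + I(-404)) + 89123 = (-334535 + (-404)³*(11 - 404)) + 89123 = (-334535 - 65939264*(-393)) + 89123 = (-334535 + 25914130752) + 89123 = 25913796217 + 89123 = 25913885340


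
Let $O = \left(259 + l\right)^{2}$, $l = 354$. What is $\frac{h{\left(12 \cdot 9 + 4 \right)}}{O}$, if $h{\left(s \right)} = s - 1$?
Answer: $\frac{111}{375769} \approx 0.00029539$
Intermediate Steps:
$O = 375769$ ($O = \left(259 + 354\right)^{2} = 613^{2} = 375769$)
$h{\left(s \right)} = -1 + s$
$\frac{h{\left(12 \cdot 9 + 4 \right)}}{O} = \frac{-1 + \left(12 \cdot 9 + 4\right)}{375769} = \left(-1 + \left(108 + 4\right)\right) \frac{1}{375769} = \left(-1 + 112\right) \frac{1}{375769} = 111 \cdot \frac{1}{375769} = \frac{111}{375769}$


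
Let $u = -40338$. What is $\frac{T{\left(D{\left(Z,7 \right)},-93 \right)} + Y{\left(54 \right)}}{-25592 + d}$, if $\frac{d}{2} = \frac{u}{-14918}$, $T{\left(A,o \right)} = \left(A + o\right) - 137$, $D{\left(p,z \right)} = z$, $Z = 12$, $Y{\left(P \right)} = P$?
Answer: $\frac{1260571}{190850390} \approx 0.006605$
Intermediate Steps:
$T{\left(A,o \right)} = -137 + A + o$
$d = \frac{40338}{7459}$ ($d = 2 \left(- \frac{40338}{-14918}\right) = 2 \left(\left(-40338\right) \left(- \frac{1}{14918}\right)\right) = 2 \cdot \frac{20169}{7459} = \frac{40338}{7459} \approx 5.408$)
$\frac{T{\left(D{\left(Z,7 \right)},-93 \right)} + Y{\left(54 \right)}}{-25592 + d} = \frac{\left(-137 + 7 - 93\right) + 54}{-25592 + \frac{40338}{7459}} = \frac{-223 + 54}{- \frac{190850390}{7459}} = \left(-169\right) \left(- \frac{7459}{190850390}\right) = \frac{1260571}{190850390}$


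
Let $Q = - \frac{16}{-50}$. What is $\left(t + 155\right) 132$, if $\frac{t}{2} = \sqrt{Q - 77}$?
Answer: $20460 + \frac{792 i \sqrt{213}}{5} \approx 20460.0 + 2311.8 i$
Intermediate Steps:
$Q = \frac{8}{25}$ ($Q = \left(-16\right) \left(- \frac{1}{50}\right) = \frac{8}{25} \approx 0.32$)
$t = \frac{6 i \sqrt{213}}{5}$ ($t = 2 \sqrt{\frac{8}{25} - 77} = 2 \sqrt{- \frac{1917}{25}} = 2 \frac{3 i \sqrt{213}}{5} = \frac{6 i \sqrt{213}}{5} \approx 17.513 i$)
$\left(t + 155\right) 132 = \left(\frac{6 i \sqrt{213}}{5} + 155\right) 132 = \left(155 + \frac{6 i \sqrt{213}}{5}\right) 132 = 20460 + \frac{792 i \sqrt{213}}{5}$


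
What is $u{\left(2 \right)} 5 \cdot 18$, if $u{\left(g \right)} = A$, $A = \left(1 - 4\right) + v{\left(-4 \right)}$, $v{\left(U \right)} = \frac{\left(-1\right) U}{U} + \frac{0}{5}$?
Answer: $-360$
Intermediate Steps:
$v{\left(U \right)} = -1$ ($v{\left(U \right)} = -1 + 0 \cdot \frac{1}{5} = -1 + 0 = -1$)
$A = -4$ ($A = \left(1 - 4\right) - 1 = -3 - 1 = -4$)
$u{\left(g \right)} = -4$
$u{\left(2 \right)} 5 \cdot 18 = \left(-4\right) 5 \cdot 18 = \left(-20\right) 18 = -360$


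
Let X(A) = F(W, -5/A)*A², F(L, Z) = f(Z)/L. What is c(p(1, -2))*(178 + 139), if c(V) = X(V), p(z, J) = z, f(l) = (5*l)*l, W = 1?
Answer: 39625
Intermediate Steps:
f(l) = 5*l²
F(L, Z) = 5*Z²/L (F(L, Z) = (5*Z²)/L = 5*Z²/L)
X(A) = 125 (X(A) = (5*(-5/A)²/1)*A² = (5*1*(25/A²))*A² = (125/A²)*A² = 125)
c(V) = 125
c(p(1, -2))*(178 + 139) = 125*(178 + 139) = 125*317 = 39625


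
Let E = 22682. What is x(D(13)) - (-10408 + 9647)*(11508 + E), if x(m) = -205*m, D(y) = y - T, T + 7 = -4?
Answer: 26013670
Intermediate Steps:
T = -11 (T = -7 - 4 = -11)
D(y) = 11 + y (D(y) = y - 1*(-11) = y + 11 = 11 + y)
x(D(13)) - (-10408 + 9647)*(11508 + E) = -205*(11 + 13) - (-10408 + 9647)*(11508 + 22682) = -205*24 - (-761)*34190 = -4920 - 1*(-26018590) = -4920 + 26018590 = 26013670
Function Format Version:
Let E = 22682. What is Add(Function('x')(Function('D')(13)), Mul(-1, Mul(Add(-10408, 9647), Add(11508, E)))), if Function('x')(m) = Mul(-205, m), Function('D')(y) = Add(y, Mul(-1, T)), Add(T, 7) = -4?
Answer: 26013670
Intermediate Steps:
T = -11 (T = Add(-7, -4) = -11)
Function('D')(y) = Add(11, y) (Function('D')(y) = Add(y, Mul(-1, -11)) = Add(y, 11) = Add(11, y))
Add(Function('x')(Function('D')(13)), Mul(-1, Mul(Add(-10408, 9647), Add(11508, E)))) = Add(Mul(-205, Add(11, 13)), Mul(-1, Mul(Add(-10408, 9647), Add(11508, 22682)))) = Add(Mul(-205, 24), Mul(-1, Mul(-761, 34190))) = Add(-4920, Mul(-1, -26018590)) = Add(-4920, 26018590) = 26013670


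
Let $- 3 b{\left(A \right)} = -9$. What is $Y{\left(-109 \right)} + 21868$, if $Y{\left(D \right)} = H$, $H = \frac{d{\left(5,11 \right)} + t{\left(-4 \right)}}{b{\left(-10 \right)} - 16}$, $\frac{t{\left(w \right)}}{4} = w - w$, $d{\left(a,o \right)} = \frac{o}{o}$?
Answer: $\frac{284283}{13} \approx 21868.0$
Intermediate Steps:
$d{\left(a,o \right)} = 1$
$b{\left(A \right)} = 3$ ($b{\left(A \right)} = \left(- \frac{1}{3}\right) \left(-9\right) = 3$)
$t{\left(w \right)} = 0$ ($t{\left(w \right)} = 4 \left(w - w\right) = 4 \cdot 0 = 0$)
$H = - \frac{1}{13}$ ($H = \frac{1 + 0}{3 - 16} = 1 \frac{1}{-13} = 1 \left(- \frac{1}{13}\right) = - \frac{1}{13} \approx -0.076923$)
$Y{\left(D \right)} = - \frac{1}{13}$
$Y{\left(-109 \right)} + 21868 = - \frac{1}{13} + 21868 = \frac{284283}{13}$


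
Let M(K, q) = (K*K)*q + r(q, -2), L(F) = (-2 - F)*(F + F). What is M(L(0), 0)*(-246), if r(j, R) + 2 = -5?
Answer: 1722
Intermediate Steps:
r(j, R) = -7 (r(j, R) = -2 - 5 = -7)
L(F) = 2*F*(-2 - F) (L(F) = (-2 - F)*(2*F) = 2*F*(-2 - F))
M(K, q) = -7 + q*K² (M(K, q) = (K*K)*q - 7 = K²*q - 7 = q*K² - 7 = -7 + q*K²)
M(L(0), 0)*(-246) = (-7 + 0*(-2*0*(2 + 0))²)*(-246) = (-7 + 0*(-2*0*2)²)*(-246) = (-7 + 0*0²)*(-246) = (-7 + 0*0)*(-246) = (-7 + 0)*(-246) = -7*(-246) = 1722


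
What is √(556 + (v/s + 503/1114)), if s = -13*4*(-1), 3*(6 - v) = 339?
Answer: √116272089583/14482 ≈ 23.546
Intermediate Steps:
v = -107 (v = 6 - ⅓*339 = 6 - 113 = -107)
s = 52 (s = -52*(-1) = 52)
√(556 + (v/s + 503/1114)) = √(556 + (-107/52 + 503/1114)) = √(556 - 46521/28964) = √(16057463/28964) = √116272089583/14482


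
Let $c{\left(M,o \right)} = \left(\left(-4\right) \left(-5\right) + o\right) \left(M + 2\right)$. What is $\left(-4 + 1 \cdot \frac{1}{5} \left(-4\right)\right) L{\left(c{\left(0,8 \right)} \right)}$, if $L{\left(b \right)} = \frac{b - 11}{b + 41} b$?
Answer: $- \frac{12096}{97} \approx -124.7$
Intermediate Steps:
$c{\left(M,o \right)} = \left(2 + M\right) \left(20 + o\right)$ ($c{\left(M,o \right)} = \left(20 + o\right) \left(2 + M\right) = \left(2 + M\right) \left(20 + o\right)$)
$L{\left(b \right)} = \frac{b \left(-11 + b\right)}{41 + b}$ ($L{\left(b \right)} = \frac{-11 + b}{41 + b} b = \frac{b \left(-11 + b\right)}{41 + b}$)
$\left(-4 + 1 \cdot \frac{1}{5} \left(-4\right)\right) L{\left(c{\left(0,8 \right)} \right)} = \left(-4 + 1 \cdot \frac{1}{5} \left(-4\right)\right) \frac{\left(40 + 2 \cdot 8 + 20 \cdot 0 + 0 \cdot 8\right) \left(-11 + \left(40 + 2 \cdot 8 + 20 \cdot 0 + 0 \cdot 8\right)\right)}{41 + \left(40 + 2 \cdot 8 + 20 \cdot 0 + 0 \cdot 8\right)} = \left(-4 + 1 \cdot \frac{1}{5} \left(-4\right)\right) \frac{\left(40 + 16 + 0 + 0\right) \left(-11 + \left(40 + 16 + 0 + 0\right)\right)}{41 + \left(40 + 16 + 0 + 0\right)} = \left(-4 + \frac{1}{5} \left(-4\right)\right) \frac{56 \left(-11 + 56\right)}{41 + 56} = \left(-4 - \frac{4}{5}\right) 56 \cdot \frac{1}{97} \cdot 45 = - \frac{24 \cdot 56 \cdot \frac{1}{97} \cdot 45}{5} = \left(- \frac{24}{5}\right) \frac{2520}{97} = - \frac{12096}{97}$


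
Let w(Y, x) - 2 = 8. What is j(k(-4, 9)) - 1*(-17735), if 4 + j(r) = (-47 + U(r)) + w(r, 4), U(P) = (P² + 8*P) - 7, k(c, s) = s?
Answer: 17840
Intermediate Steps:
U(P) = -7 + P² + 8*P
w(Y, x) = 10 (w(Y, x) = 2 + 8 = 10)
j(r) = -48 + r² + 8*r (j(r) = -4 + ((-47 + (-7 + r² + 8*r)) + 10) = -4 + ((-54 + r² + 8*r) + 10) = -4 + (-44 + r² + 8*r) = -48 + r² + 8*r)
j(k(-4, 9)) - 1*(-17735) = (-48 + 9² + 8*9) - 1*(-17735) = (-48 + 81 + 72) + 17735 = 105 + 17735 = 17840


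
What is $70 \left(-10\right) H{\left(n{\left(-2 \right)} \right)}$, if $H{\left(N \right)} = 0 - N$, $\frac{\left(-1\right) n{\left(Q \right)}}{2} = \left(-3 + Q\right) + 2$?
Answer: $4200$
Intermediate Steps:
$n{\left(Q \right)} = 2 - 2 Q$ ($n{\left(Q \right)} = - 2 \left(\left(-3 + Q\right) + 2\right) = - 2 \left(-1 + Q\right) = 2 - 2 Q$)
$H{\left(N \right)} = - N$
$70 \left(-10\right) H{\left(n{\left(-2 \right)} \right)} = 70 \left(-10\right) \left(- (2 - -4)\right) = - 700 \left(- (2 + 4)\right) = - 700 \left(\left(-1\right) 6\right) = \left(-700\right) \left(-6\right) = 4200$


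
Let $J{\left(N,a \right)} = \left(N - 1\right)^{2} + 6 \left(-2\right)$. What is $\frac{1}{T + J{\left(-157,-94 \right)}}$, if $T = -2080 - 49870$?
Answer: $- \frac{1}{26998} \approx -3.704 \cdot 10^{-5}$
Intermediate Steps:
$J{\left(N,a \right)} = -12 + \left(-1 + N\right)^{2}$ ($J{\left(N,a \right)} = \left(-1 + N\right)^{2} - 12 = -12 + \left(-1 + N\right)^{2}$)
$T = -51950$
$\frac{1}{T + J{\left(-157,-94 \right)}} = \frac{1}{-51950 - \left(12 - \left(-1 - 157\right)^{2}\right)} = \frac{1}{-51950 - \left(12 - \left(-158\right)^{2}\right)} = \frac{1}{-51950 + \left(-12 + 24964\right)} = \frac{1}{-51950 + 24952} = \frac{1}{-26998} = - \frac{1}{26998}$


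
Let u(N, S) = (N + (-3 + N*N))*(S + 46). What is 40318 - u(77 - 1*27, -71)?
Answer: 103993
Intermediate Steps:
u(N, S) = (46 + S)*(-3 + N + N**2) (u(N, S) = (N + (-3 + N**2))*(46 + S) = (-3 + N + N**2)*(46 + S) = (46 + S)*(-3 + N + N**2))
40318 - u(77 - 1*27, -71) = 40318 - (-138 - 3*(-71) + 46*(77 - 1*27) + 46*(77 - 1*27)**2 + (77 - 1*27)*(-71) - 71*(77 - 1*27)**2) = 40318 - (-138 + 213 + 46*(77 - 27) + 46*(77 - 27)**2 + (77 - 27)*(-71) - 71*(77 - 27)**2) = 40318 - (-138 + 213 + 46*50 + 46*50**2 + 50*(-71) - 71*50**2) = 40318 - (-138 + 213 + 2300 + 46*2500 - 3550 - 71*2500) = 40318 - (-138 + 213 + 2300 + 115000 - 3550 - 177500) = 40318 - 1*(-63675) = 40318 + 63675 = 103993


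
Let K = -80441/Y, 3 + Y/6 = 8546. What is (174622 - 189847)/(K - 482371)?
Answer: 780403050/24725453159 ≈ 0.031563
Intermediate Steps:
Y = 51258 (Y = -18 + 6*8546 = -18 + 51276 = 51258)
K = -80441/51258 ≈ -1.5693
(174622 - 189847)/(K - 482371) = (174622 - 189847)/(-80441/51258 - 482371) = -15225/(-24725453159/51258) = -15225*(-51258/24725453159) = 780403050/24725453159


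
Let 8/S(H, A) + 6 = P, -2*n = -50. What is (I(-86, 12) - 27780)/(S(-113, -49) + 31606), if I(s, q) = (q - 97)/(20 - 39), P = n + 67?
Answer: -22692605/25822178 ≈ -0.87880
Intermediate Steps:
n = 25 (n = -½*(-50) = 25)
P = 92 (P = 25 + 67 = 92)
I(s, q) = 97/19 - q/19 (I(s, q) = (-97 + q)/(-19) = (-97 + q)*(-1/19) = 97/19 - q/19)
S(H, A) = 4/43 (S(H, A) = 8/(-6 + 92) = 8/86 = 8*(1/86) = 4/43)
(I(-86, 12) - 27780)/(S(-113, -49) + 31606) = ((97/19 - 1/19*12) - 27780)/(4/43 + 31606) = ((97/19 - 12/19) - 27780)/(1359062/43) = (85/19 - 27780)*(43/1359062) = -527735/19*43/1359062 = -22692605/25822178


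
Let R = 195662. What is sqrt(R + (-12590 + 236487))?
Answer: sqrt(419559) ≈ 647.73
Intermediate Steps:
sqrt(R + (-12590 + 236487)) = sqrt(195662 + (-12590 + 236487)) = sqrt(195662 + 223897) = sqrt(419559)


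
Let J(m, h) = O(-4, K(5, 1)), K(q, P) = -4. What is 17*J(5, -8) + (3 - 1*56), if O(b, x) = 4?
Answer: 15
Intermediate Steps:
J(m, h) = 4
17*J(5, -8) + (3 - 1*56) = 17*4 + (3 - 1*56) = 68 + (3 - 56) = 68 - 53 = 15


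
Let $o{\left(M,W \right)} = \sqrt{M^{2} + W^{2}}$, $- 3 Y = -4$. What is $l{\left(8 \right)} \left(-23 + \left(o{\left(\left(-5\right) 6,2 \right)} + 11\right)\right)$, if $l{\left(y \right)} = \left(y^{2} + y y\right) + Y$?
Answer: $-1552 + \frac{776 \sqrt{226}}{3} \approx 2336.6$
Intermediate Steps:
$Y = \frac{4}{3}$ ($Y = \left(- \frac{1}{3}\right) \left(-4\right) = \frac{4}{3} \approx 1.3333$)
$l{\left(y \right)} = \frac{4}{3} + 2 y^{2}$ ($l{\left(y \right)} = \left(y^{2} + y y\right) + \frac{4}{3} = \left(y^{2} + y^{2}\right) + \frac{4}{3} = 2 y^{2} + \frac{4}{3} = \frac{4}{3} + 2 y^{2}$)
$l{\left(8 \right)} \left(-23 + \left(o{\left(\left(-5\right) 6,2 \right)} + 11\right)\right) = \left(\frac{4}{3} + 2 \cdot 8^{2}\right) \left(-23 + \left(\sqrt{\left(\left(-5\right) 6\right)^{2} + 2^{2}} + 11\right)\right) = \left(\frac{4}{3} + 2 \cdot 64\right) \left(-23 + \left(\sqrt{\left(-30\right)^{2} + 4} + 11\right)\right) = \left(\frac{4}{3} + 128\right) \left(-23 + \left(\sqrt{900 + 4} + 11\right)\right) = \frac{388 \left(-23 + \left(\sqrt{904} + 11\right)\right)}{3} = \frac{388 \left(-23 + \left(2 \sqrt{226} + 11\right)\right)}{3} = \frac{388 \left(-23 + \left(11 + 2 \sqrt{226}\right)\right)}{3} = \frac{388 \left(-12 + 2 \sqrt{226}\right)}{3} = -1552 + \frac{776 \sqrt{226}}{3}$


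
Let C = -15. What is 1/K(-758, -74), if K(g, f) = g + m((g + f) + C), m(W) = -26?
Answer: -1/784 ≈ -0.0012755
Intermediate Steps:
K(g, f) = -26 + g (K(g, f) = g - 26 = -26 + g)
1/K(-758, -74) = 1/(-26 - 758) = 1/(-784) = -1/784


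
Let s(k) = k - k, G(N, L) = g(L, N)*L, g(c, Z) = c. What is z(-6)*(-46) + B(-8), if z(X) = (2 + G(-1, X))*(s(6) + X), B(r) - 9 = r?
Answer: 10489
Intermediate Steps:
B(r) = 9 + r
G(N, L) = L**2 (G(N, L) = L*L = L**2)
s(k) = 0
z(X) = X*(2 + X**2) (z(X) = (2 + X**2)*(0 + X) = (2 + X**2)*X = X*(2 + X**2))
z(-6)*(-46) + B(-8) = -6*(2 + (-6)**2)*(-46) + (9 - 8) = -6*(2 + 36)*(-46) + 1 = -6*38*(-46) + 1 = -228*(-46) + 1 = 10488 + 1 = 10489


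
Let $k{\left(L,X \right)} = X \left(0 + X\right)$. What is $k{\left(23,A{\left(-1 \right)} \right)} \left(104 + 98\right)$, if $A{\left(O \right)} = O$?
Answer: $202$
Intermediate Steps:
$k{\left(L,X \right)} = X^{2}$ ($k{\left(L,X \right)} = X X = X^{2}$)
$k{\left(23,A{\left(-1 \right)} \right)} \left(104 + 98\right) = \left(-1\right)^{2} \left(104 + 98\right) = 1 \cdot 202 = 202$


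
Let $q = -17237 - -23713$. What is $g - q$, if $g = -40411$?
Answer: $-46887$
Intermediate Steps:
$q = 6476$ ($q = -17237 + 23713 = 6476$)
$g - q = -40411 - 6476 = -46887$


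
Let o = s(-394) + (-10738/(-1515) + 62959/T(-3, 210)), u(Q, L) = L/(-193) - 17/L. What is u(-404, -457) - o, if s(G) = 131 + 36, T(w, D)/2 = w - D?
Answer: -151112046837/6324893710 ≈ -23.892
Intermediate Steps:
T(w, D) = -2*D + 2*w (T(w, D) = 2*(w - D) = -2*D + 2*w)
u(Q, L) = -17/L - L/193 (u(Q, L) = L*(-1/193) - 17/L = -L/193 - 17/L = -17/L - L/193)
s(G) = 167
o = 1885737/71710 (o = 167 + (-10738/(-1515) + 62959/(-2*210 + 2*(-3))) = 167 + (-10738*(-1/1515) + 62959/(-420 - 6)) = 167 + (10738/1515 + 62959/(-426)) = 167 + (10738/1515 + 62959*(-1/426)) = 167 + (10738/1515 - 62959/426) = 167 - 10089833/71710 = 1885737/71710 ≈ 26.297)
u(-404, -457) - o = (-17/(-457) - 1/193*(-457)) - 1*1885737/71710 = (-17*(-1/457) + 457/193) - 1885737/71710 = (17/457 + 457/193) - 1885737/71710 = 212130/88201 - 1885737/71710 = -151112046837/6324893710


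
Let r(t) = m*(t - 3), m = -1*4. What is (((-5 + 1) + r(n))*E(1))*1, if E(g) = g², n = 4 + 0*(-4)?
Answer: -8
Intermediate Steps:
m = -4
n = 4 (n = 4 + 0 = 4)
r(t) = 12 - 4*t (r(t) = -4*(t - 3) = -4*(-3 + t) = 12 - 4*t)
(((-5 + 1) + r(n))*E(1))*1 = (((-5 + 1) + (12 - 4*4))*1²)*1 = ((-4 + (12 - 16))*1)*1 = ((-4 - 4)*1)*1 = -8*1*1 = -8*1 = -8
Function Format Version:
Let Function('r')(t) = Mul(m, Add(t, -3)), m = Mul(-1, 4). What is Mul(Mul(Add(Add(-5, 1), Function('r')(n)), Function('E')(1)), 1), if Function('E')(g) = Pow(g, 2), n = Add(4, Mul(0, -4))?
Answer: -8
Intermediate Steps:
m = -4
n = 4 (n = Add(4, 0) = 4)
Function('r')(t) = Add(12, Mul(-4, t)) (Function('r')(t) = Mul(-4, Add(t, -3)) = Mul(-4, Add(-3, t)) = Add(12, Mul(-4, t)))
Mul(Mul(Add(Add(-5, 1), Function('r')(n)), Function('E')(1)), 1) = Mul(Mul(Add(Add(-5, 1), Add(12, Mul(-4, 4))), Pow(1, 2)), 1) = Mul(Mul(Add(-4, Add(12, -16)), 1), 1) = Mul(Mul(Add(-4, -4), 1), 1) = Mul(Mul(-8, 1), 1) = Mul(-8, 1) = -8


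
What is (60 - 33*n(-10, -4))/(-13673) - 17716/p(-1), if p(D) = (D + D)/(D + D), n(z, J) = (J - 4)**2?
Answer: -242228816/13673 ≈ -17716.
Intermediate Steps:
n(z, J) = (-4 + J)**2
p(D) = 1 (p(D) = (2*D)/((2*D)) = (2*D)*(1/(2*D)) = 1)
(60 - 33*n(-10, -4))/(-13673) - 17716/p(-1) = (60 - 33*(-4 - 4)**2)/(-13673) - 17716/1 = (60 - 33*(-8)**2)*(-1/13673) - 17716*1 = (60 - 33*64)*(-1/13673) - 17716 = (60 - 2112)*(-1/13673) - 17716 = -2052*(-1/13673) - 17716 = 2052/13673 - 17716 = -242228816/13673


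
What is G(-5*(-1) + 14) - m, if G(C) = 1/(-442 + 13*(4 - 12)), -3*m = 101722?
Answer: 18513403/546 ≈ 33907.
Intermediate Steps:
m = -101722/3 (m = -⅓*101722 = -101722/3 ≈ -33907.)
G(C) = -1/546 (G(C) = 1/(-442 + 13*(-8)) = 1/(-442 - 104) = 1/(-546) = -1/546)
G(-5*(-1) + 14) - m = -1/546 - 1*(-101722/3) = -1/546 + 101722/3 = 18513403/546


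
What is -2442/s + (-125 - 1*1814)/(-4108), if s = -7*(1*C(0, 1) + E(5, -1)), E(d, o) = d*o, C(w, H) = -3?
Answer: -620197/14378 ≈ -43.135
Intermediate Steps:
s = 56 (s = -7*(1*(-3) + 5*(-1)) = -7*(-3 - 5) = -7*(-8) = 56)
-2442/s + (-125 - 1*1814)/(-4108) = -2442/56 + (-125 - 1*1814)/(-4108) = -2442*1/56 + (-125 - 1814)*(-1/4108) = -1221/28 - 1939*(-1/4108) = -1221/28 + 1939/4108 = -620197/14378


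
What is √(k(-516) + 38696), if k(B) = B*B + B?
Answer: 22*√629 ≈ 551.76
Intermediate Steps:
k(B) = B + B² (k(B) = B² + B = B + B²)
√(k(-516) + 38696) = √(-516*(1 - 516) + 38696) = √(-516*(-515) + 38696) = √(265740 + 38696) = √304436 = 22*√629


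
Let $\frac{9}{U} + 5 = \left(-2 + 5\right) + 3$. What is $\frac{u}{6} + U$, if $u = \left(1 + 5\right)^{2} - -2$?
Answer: $\frac{46}{3} \approx 15.333$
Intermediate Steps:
$U = 9$ ($U = \frac{9}{-5 + \left(\left(-2 + 5\right) + 3\right)} = \frac{9}{-5 + \left(3 + 3\right)} = \frac{9}{-5 + 6} = \frac{9}{1} = 9 \cdot 1 = 9$)
$u = 38$ ($u = 6^{2} + 2 = 36 + 2 = 38$)
$\frac{u}{6} + U = \frac{1}{6} \cdot 38 + 9 = \frac{19}{3} + 9 = \frac{46}{3}$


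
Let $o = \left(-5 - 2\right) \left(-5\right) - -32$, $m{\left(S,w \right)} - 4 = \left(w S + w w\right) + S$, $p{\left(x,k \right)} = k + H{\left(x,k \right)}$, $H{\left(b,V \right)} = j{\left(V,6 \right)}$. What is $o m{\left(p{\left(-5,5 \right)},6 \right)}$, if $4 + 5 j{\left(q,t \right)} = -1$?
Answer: $4556$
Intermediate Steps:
$j{\left(q,t \right)} = -1$ ($j{\left(q,t \right)} = - \frac{4}{5} + \frac{1}{5} \left(-1\right) = - \frac{4}{5} - \frac{1}{5} = -1$)
$H{\left(b,V \right)} = -1$
$p{\left(x,k \right)} = -1 + k$ ($p{\left(x,k \right)} = k - 1 = -1 + k$)
$m{\left(S,w \right)} = 4 + S + w^{2} + S w$ ($m{\left(S,w \right)} = 4 + \left(\left(w S + w w\right) + S\right) = 4 + \left(\left(S w + w^{2}\right) + S\right) = 4 + \left(\left(w^{2} + S w\right) + S\right) = 4 + \left(S + w^{2} + S w\right) = 4 + S + w^{2} + S w$)
$o = 67$ ($o = \left(-7\right) \left(-5\right) + 32 = 35 + 32 = 67$)
$o m{\left(p{\left(-5,5 \right)},6 \right)} = 67 \left(4 + \left(-1 + 5\right) + 6^{2} + \left(-1 + 5\right) 6\right) = 67 \left(4 + 4 + 36 + 4 \cdot 6\right) = 67 \left(4 + 4 + 36 + 24\right) = 67 \cdot 68 = 4556$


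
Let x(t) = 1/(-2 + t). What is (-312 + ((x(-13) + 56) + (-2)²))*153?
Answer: -192831/5 ≈ -38566.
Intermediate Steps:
(-312 + ((x(-13) + 56) + (-2)²))*153 = (-312 + ((1/(-2 - 13) + 56) + (-2)²))*153 = (-312 + ((1/(-15) + 56) + 4))*153 = (-312 + ((-1/15 + 56) + 4))*153 = (-312 + (839/15 + 4))*153 = (-312 + 899/15)*153 = -3781/15*153 = -192831/5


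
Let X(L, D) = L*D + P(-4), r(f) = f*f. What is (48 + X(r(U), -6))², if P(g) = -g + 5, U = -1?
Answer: 2601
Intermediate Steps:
P(g) = 5 - g
r(f) = f²
X(L, D) = 9 + D*L (X(L, D) = L*D + (5 - 1*(-4)) = D*L + (5 + 4) = D*L + 9 = 9 + D*L)
(48 + X(r(U), -6))² = (48 + (9 - 6*(-1)²))² = (48 + (9 - 6*1))² = (48 + (9 - 6))² = (48 + 3)² = 51² = 2601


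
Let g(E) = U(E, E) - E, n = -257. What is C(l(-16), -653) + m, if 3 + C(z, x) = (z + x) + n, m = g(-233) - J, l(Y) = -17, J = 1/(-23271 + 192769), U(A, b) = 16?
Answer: -115428139/169498 ≈ -681.00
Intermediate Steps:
J = 1/169498 ≈ 5.8998e-6
g(E) = 16 - E
m = 42205001/169498 (m = (16 - 1*(-233)) - 1*1/169498 = (16 + 233) - 1/169498 = 249 - 1/169498 = 42205001/169498 ≈ 249.00)
C(z, x) = -260 + x + z (C(z, x) = -3 + ((z + x) - 257) = -3 + ((x + z) - 257) = -3 + (-257 + x + z) = -260 + x + z)
C(l(-16), -653) + m = (-260 - 653 - 17) + 42205001/169498 = -930 + 42205001/169498 = -115428139/169498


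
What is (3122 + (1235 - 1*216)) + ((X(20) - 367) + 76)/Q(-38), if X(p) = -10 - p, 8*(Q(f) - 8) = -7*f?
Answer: 227327/55 ≈ 4133.2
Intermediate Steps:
Q(f) = 8 - 7*f/8 (Q(f) = 8 + (-7*f)/8 = 8 - 7*f/8)
(3122 + (1235 - 1*216)) + ((X(20) - 367) + 76)/Q(-38) = (3122 + (1235 - 1*216)) + (((-10 - 1*20) - 367) + 76)/(8 - 7/8*(-38)) = (3122 + (1235 - 216)) + (((-10 - 20) - 367) + 76)/(8 + 133/4) = (3122 + 1019) + ((-30 - 367) + 76)/(165/4) = 4141 + (-397 + 76)*(4/165) = 4141 - 321*4/165 = 4141 - 428/55 = 227327/55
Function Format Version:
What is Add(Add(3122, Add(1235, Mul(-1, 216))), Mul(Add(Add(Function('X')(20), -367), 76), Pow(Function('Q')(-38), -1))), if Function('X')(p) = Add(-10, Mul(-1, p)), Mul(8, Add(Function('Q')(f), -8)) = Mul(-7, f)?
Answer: Rational(227327, 55) ≈ 4133.2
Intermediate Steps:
Function('Q')(f) = Add(8, Mul(Rational(-7, 8), f)) (Function('Q')(f) = Add(8, Mul(Rational(1, 8), Mul(-7, f))) = Add(8, Mul(Rational(-7, 8), f)))
Add(Add(3122, Add(1235, Mul(-1, 216))), Mul(Add(Add(Function('X')(20), -367), 76), Pow(Function('Q')(-38), -1))) = Add(Add(3122, Add(1235, Mul(-1, 216))), Mul(Add(Add(Add(-10, Mul(-1, 20)), -367), 76), Pow(Add(8, Mul(Rational(-7, 8), -38)), -1))) = Add(Add(3122, Add(1235, -216)), Mul(Add(Add(Add(-10, -20), -367), 76), Pow(Add(8, Rational(133, 4)), -1))) = Add(Add(3122, 1019), Mul(Add(Add(-30, -367), 76), Pow(Rational(165, 4), -1))) = Add(4141, Mul(Add(-397, 76), Rational(4, 165))) = Add(4141, Mul(-321, Rational(4, 165))) = Add(4141, Rational(-428, 55)) = Rational(227327, 55)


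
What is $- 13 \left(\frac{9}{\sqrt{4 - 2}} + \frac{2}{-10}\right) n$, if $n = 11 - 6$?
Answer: $13 - \frac{585 \sqrt{2}}{2} \approx -400.66$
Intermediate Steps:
$n = 5$ ($n = 11 - 6 = 5$)
$- 13 \left(\frac{9}{\sqrt{4 - 2}} + \frac{2}{-10}\right) n = - 13 \left(\frac{9}{\sqrt{4 - 2}} + \frac{2}{-10}\right) 5 = - 13 \left(\frac{9}{\sqrt{2}} + 2 \left(- \frac{1}{10}\right)\right) 5 = - 13 \left(9 \frac{\sqrt{2}}{2} - \frac{1}{5}\right) 5 = - 13 \left(\frac{9 \sqrt{2}}{2} - \frac{1}{5}\right) 5 = - 13 \left(- \frac{1}{5} + \frac{9 \sqrt{2}}{2}\right) 5 = \left(\frac{13}{5} - \frac{117 \sqrt{2}}{2}\right) 5 = 13 - \frac{585 \sqrt{2}}{2}$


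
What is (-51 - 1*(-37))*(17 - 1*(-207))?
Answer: -3136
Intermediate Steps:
(-51 - 1*(-37))*(17 - 1*(-207)) = (-51 + 37)*(17 + 207) = -14*224 = -3136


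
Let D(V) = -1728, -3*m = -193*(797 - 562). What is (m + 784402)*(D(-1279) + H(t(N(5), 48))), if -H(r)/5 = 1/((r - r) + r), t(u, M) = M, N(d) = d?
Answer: -198958236389/144 ≈ -1.3817e+9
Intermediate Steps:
m = 45355/3 (m = -(-193)*(797 - 562)/3 = -(-193)*235/3 = -1/3*(-45355) = 45355/3 ≈ 15118.)
H(r) = -5/r (H(r) = -5/((r - r) + r) = -5/(0 + r) = -5/r)
(m + 784402)*(D(-1279) + H(t(N(5), 48))) = (45355/3 + 784402)*(-1728 - 5/48) = 2398561*(-1728 - 5*1/48)/3 = 2398561*(-1728 - 5/48)/3 = (2398561/3)*(-82949/48) = -198958236389/144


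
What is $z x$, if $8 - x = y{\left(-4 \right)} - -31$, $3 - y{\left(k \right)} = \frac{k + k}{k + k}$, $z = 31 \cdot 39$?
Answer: $-30225$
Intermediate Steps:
$z = 1209$
$y{\left(k \right)} = 2$ ($y{\left(k \right)} = 3 - \frac{k + k}{k + k} = 3 - \frac{2 k}{2 k} = 3 - 2 k \frac{1}{2 k} = 3 - 1 = 2$)
$x = -25$ ($x = 8 - \left(2 - -31\right) = 8 - \left(2 + 31\right) = 8 - 33 = -25$)
$z x = 1209 \left(-25\right) = -30225$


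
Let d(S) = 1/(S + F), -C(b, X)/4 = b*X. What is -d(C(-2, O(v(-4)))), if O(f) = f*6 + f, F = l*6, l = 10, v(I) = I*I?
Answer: -1/956 ≈ -0.0010460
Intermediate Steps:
v(I) = I²
F = 60 (F = 10*6 = 60)
O(f) = 7*f (O(f) = 6*f + f = 7*f)
C(b, X) = -4*X*b (C(b, X) = -4*b*X = -4*X*b)
d(S) = 1/(60 + S) (d(S) = 1/(S + 60) = 1/(60 + S))
-d(C(-2, O(v(-4)))) = -1/(60 - 4*7*(-4)²*(-2)) = -1/(60 - 4*7*16*(-2)) = -1/(60 - 4*112*(-2)) = -1/(60 + 896) = -1/956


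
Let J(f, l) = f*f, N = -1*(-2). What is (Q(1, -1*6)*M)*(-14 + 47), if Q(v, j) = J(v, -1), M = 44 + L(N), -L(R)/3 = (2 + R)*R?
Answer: 660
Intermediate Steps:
N = 2
J(f, l) = f**2
L(R) = -3*R*(2 + R) (L(R) = -3*(2 + R)*R = -3*R*(2 + R))
M = 20 (M = 44 - 3*2*(2 + 2) = 44 - 3*2*4 = 44 - 24 = 20)
Q(v, j) = v**2
(Q(1, -1*6)*M)*(-14 + 47) = (1**2*20)*(-14 + 47) = (1*20)*33 = 20*33 = 660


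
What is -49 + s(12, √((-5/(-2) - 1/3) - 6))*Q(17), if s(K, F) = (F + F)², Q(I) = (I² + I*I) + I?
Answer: -27517/3 ≈ -9172.3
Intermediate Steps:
Q(I) = I + 2*I² (Q(I) = (I² + I²) + I = 2*I² + I = I + 2*I²)
s(K, F) = 4*F² (s(K, F) = (2*F)² = 4*F²)
-49 + s(12, √((-5/(-2) - 1/3) - 6))*Q(17) = -49 + (4*(√((-5/(-2) - 1/3) - 6))²)*(17*(1 + 2*17)) = -49 + (4*(√((-5*(-½) - 1*⅓) - 6))²)*(17*(1 + 34)) = -49 + (4*(√((5/2 - ⅓) - 6))²)*(17*35) = -49 + (4*(√(13/6 - 6))²)*595 = -49 + (4*(√(-23/6))²)*595 = -49 + (4*(I*√138/6)²)*595 = -49 + (4*(-23/6))*595 = -49 - 46/3*595 = -49 - 27370/3 = -27517/3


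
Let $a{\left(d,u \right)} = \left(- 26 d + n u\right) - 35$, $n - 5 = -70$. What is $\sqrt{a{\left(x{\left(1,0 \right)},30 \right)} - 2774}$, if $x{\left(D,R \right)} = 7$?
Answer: $9 i \sqrt{61} \approx 70.292 i$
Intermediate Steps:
$n = -65$ ($n = 5 - 70 = -65$)
$a{\left(d,u \right)} = -35 - 65 u - 26 d$ ($a{\left(d,u \right)} = \left(- 26 d - 65 u\right) - 35 = \left(- 65 u - 26 d\right) - 35 = -35 - 65 u - 26 d$)
$\sqrt{a{\left(x{\left(1,0 \right)},30 \right)} - 2774} = \sqrt{\left(-35 - 1950 - 182\right) - 2774} = \sqrt{-2167 - 2774} = \sqrt{-4941} = 9 i \sqrt{61}$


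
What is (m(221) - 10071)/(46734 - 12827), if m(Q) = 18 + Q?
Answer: -9832/33907 ≈ -0.28997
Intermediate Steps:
(m(221) - 10071)/(46734 - 12827) = ((18 + 221) - 10071)/(46734 - 12827) = (239 - 10071)/33907 = -9832*1/33907 = -9832/33907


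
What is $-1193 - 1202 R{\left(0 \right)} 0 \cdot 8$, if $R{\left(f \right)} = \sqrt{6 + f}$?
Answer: $-1193$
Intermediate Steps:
$-1193 - 1202 R{\left(0 \right)} 0 \cdot 8 = -1193 - 1202 \sqrt{6 + 0} \cdot 0 \cdot 8 = -1193 - 1202 \sqrt{6} \cdot 0 \cdot 8 = -1193 - 1202 \cdot 0 \cdot 8 = -1193 - 0 = -1193 + 0 = -1193$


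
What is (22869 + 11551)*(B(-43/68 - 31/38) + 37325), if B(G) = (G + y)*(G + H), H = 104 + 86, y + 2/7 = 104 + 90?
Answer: 7398042730333475/2921212 ≈ 2.5325e+9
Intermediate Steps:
y = 1356/7 (y = -2/7 + (104 + 90) = -2/7 + 194 = 1356/7 ≈ 193.71)
H = 190
B(G) = (190 + G)*(1356/7 + G) (B(G) = (G + 1356/7)*(G + 190) = (1356/7 + G)*(190 + G) = (190 + G)*(1356/7 + G))
(22869 + 11551)*(B(-43/68 - 31/38) + 37325) = (22869 + 11551)*((257640/7 + (-43/68 - 31/38)² + 2686*(-43/68 - 31/38)/7) + 37325) = 34420*((257640/7 + (-43*1/68 - 31*1/38)² + 2686*(-43*1/68 - 31*1/38)/7) + 37325) = 34420*((257640/7 + (-43/68 - 31/38)² + 2686*(-43/68 - 31/38)/7) + 37325) = 34420*((257640/7 + (-1871/1292)² + (2686/7)*(-1871/1292)) + 37325) = 34420*((257640/7 + 3500641/1669264 - 147809/266) + 37325) = 34420*(423600727695/11684848 + 37325) = 34420*(859737679295/11684848) = 7398042730333475/2921212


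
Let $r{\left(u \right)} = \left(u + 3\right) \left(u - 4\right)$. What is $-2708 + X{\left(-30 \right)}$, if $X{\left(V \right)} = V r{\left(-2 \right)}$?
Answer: $-2528$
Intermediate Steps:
$r{\left(u \right)} = \left(-4 + u\right) \left(3 + u\right)$ ($r{\left(u \right)} = \left(3 + u\right) \left(-4 + u\right) = \left(-4 + u\right) \left(3 + u\right)$)
$X{\left(V \right)} = - 6 V$ ($X{\left(V \right)} = V \left(-12 + \left(-2\right)^{2} - -2\right) = V \left(-12 + 4 + 2\right) = V \left(-6\right) = - 6 V$)
$-2708 + X{\left(-30 \right)} = -2708 - -180 = -2708 + 180 = -2528$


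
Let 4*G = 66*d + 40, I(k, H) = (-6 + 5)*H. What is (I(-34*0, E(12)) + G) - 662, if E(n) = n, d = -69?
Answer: -3605/2 ≈ -1802.5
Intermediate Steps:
I(k, H) = -H
G = -2257/2 (G = (66*(-69) + 40)/4 = (-4554 + 40)/4 = (1/4)*(-4514) = -2257/2 ≈ -1128.5)
(I(-34*0, E(12)) + G) - 662 = (-1*12 - 2257/2) - 662 = (-12 - 2257/2) - 662 = -2281/2 - 662 = -3605/2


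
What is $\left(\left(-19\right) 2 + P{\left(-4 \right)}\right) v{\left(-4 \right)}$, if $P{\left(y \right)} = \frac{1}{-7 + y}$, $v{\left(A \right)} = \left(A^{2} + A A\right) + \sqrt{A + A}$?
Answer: $- \frac{13408}{11} - \frac{838 i \sqrt{2}}{11} \approx -1218.9 - 107.74 i$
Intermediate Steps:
$v{\left(A \right)} = 2 A^{2} + \sqrt{2} \sqrt{A}$ ($v{\left(A \right)} = \left(A^{2} + A^{2}\right) + \sqrt{2 A} = 2 A^{2} + \sqrt{2} \sqrt{A}$)
$\left(\left(-19\right) 2 + P{\left(-4 \right)}\right) v{\left(-4 \right)} = \left(\left(-19\right) 2 + \frac{1}{-7 - 4}\right) \left(2 \left(-4\right)^{2} + \sqrt{2} \sqrt{-4}\right) = \left(-38 + \frac{1}{-11}\right) \left(2 \cdot 16 + \sqrt{2} \cdot 2 i\right) = \left(-38 - \frac{1}{11}\right) \left(32 + 2 i \sqrt{2}\right) = - \frac{419 \left(32 + 2 i \sqrt{2}\right)}{11} = - \frac{13408}{11} - \frac{838 i \sqrt{2}}{11}$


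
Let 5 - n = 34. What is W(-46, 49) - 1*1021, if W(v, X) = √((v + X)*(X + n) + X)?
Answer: -1021 + √109 ≈ -1010.6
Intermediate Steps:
n = -29 (n = 5 - 1*34 = 5 - 34 = -29)
W(v, X) = √(X + (-29 + X)*(X + v)) (W(v, X) = √((v + X)*(X - 29) + X) = √((X + v)*(-29 + X) + X) = √((-29 + X)*(X + v) + X) = √(X + (-29 + X)*(X + v)))
W(-46, 49) - 1*1021 = √(49² - 29*(-46) - 28*49 + 49*(-46)) - 1*1021 = √(2401 + 1334 - 1372 - 2254) - 1021 = √109 - 1021 = -1021 + √109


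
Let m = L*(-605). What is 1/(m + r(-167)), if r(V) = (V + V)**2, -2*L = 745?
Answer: 2/673837 ≈ 2.9681e-6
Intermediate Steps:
L = -745/2 (L = -1/2*745 = -745/2 ≈ -372.50)
r(V) = 4*V**2 (r(V) = (2*V)**2 = 4*V**2)
m = 450725/2 (m = -745/2*(-605) = 450725/2 ≈ 2.2536e+5)
1/(m + r(-167)) = 1/(450725/2 + 4*(-167)**2) = 1/(450725/2 + 4*27889) = 1/(450725/2 + 111556) = 1/(673837/2) = 2/673837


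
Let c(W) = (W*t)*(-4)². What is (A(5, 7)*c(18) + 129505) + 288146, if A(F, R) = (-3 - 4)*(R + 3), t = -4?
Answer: 498291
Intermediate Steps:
A(F, R) = -21 - 7*R (A(F, R) = -7*(3 + R) = -21 - 7*R)
c(W) = -64*W (c(W) = (W*(-4))*(-4)² = -4*W*16 = -64*W)
(A(5, 7)*c(18) + 129505) + 288146 = ((-21 - 7*7)*(-64*18) + 129505) + 288146 = ((-21 - 49)*(-1152) + 129505) + 288146 = (-70*(-1152) + 129505) + 288146 = (80640 + 129505) + 288146 = 210145 + 288146 = 498291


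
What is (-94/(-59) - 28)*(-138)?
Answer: 215004/59 ≈ 3644.1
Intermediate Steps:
(-94/(-59) - 28)*(-138) = (-94*(-1/59) - 28)*(-138) = (94/59 - 28)*(-138) = -1558/59*(-138) = 215004/59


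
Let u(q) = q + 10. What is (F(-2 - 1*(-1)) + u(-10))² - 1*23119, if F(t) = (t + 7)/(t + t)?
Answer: -23110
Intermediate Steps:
u(q) = 10 + q
F(t) = (7 + t)/(2*t) (F(t) = (7 + t)/((2*t)) = (7 + t)*(1/(2*t)) = (7 + t)/(2*t))
(F(-2 - 1*(-1)) + u(-10))² - 1*23119 = ((7 + (-2 - 1*(-1)))/(2*(-2 - 1*(-1))) + (10 - 10))² - 1*23119 = ((7 + (-2 + 1))/(2*(-2 + 1)) + 0)² - 23119 = ((½)*(7 - 1)/(-1) + 0)² - 23119 = ((½)*(-1)*6 + 0)² - 23119 = (-3 + 0)² - 23119 = (-3)² - 23119 = 9 - 23119 = -23110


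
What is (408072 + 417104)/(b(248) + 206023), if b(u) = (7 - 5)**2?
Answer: 825176/206027 ≈ 4.0052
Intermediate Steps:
b(u) = 4 (b(u) = 2**2 = 4)
(408072 + 417104)/(b(248) + 206023) = (408072 + 417104)/(4 + 206023) = 825176/206027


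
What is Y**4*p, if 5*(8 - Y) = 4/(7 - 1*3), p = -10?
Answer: -4626882/125 ≈ -37015.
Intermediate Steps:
Y = 39/5 (Y = 8 - 4/(5*(7 - 1*3)) = 8 - 4/(5*(7 - 3)) = 8 - 4/(5*4) = 8 - 1/5*1 = 8 - 1/5 = 39/5 ≈ 7.8000)
Y**4*p = (39/5)**4*(-10) = (2313441/625)*(-10) = -4626882/125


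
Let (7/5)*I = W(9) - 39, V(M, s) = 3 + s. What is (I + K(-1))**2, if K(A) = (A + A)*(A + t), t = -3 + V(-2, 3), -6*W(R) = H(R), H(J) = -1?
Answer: 1776889/1764 ≈ 1007.3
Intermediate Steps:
W(R) = 1/6 (W(R) = -1/6*(-1) = 1/6)
t = 3 (t = -3 + (3 + 3) = -3 + 6 = 3)
I = -1165/42 (I = 5*(1/6 - 39)/7 = (5/7)*(-233/6) = -1165/42 ≈ -27.738)
K(A) = 2*A*(3 + A) (K(A) = (A + A)*(A + 3) = (2*A)*(3 + A) = 2*A*(3 + A))
(I + K(-1))**2 = (-1165/42 + 2*(-1)*(3 - 1))**2 = (-1165/42 + 2*(-1)*2)**2 = (-1165/42 - 4)**2 = (-1333/42)**2 = 1776889/1764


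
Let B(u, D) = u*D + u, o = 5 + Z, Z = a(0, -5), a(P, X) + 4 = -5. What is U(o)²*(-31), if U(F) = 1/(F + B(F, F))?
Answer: -31/64 ≈ -0.48438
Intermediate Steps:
a(P, X) = -9 (a(P, X) = -4 - 5 = -9)
Z = -9
o = -4 (o = 5 - 9 = -4)
B(u, D) = u + D*u (B(u, D) = D*u + u = u + D*u)
U(F) = 1/(F + F*(1 + F))
U(o)²*(-31) = (1/((-4)*(2 - 4)))²*(-31) = (-¼/(-2))²*(-31) = (-¼*(-½))²*(-31) = (⅛)²*(-31) = (1/64)*(-31) = -31/64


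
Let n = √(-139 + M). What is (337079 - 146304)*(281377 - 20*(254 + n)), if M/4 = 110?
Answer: 52710560175 - 3815500*√301 ≈ 5.2644e+10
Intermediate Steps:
M = 440 (M = 4*110 = 440)
n = √301 (n = √(-139 + 440) = √301 ≈ 17.349)
(337079 - 146304)*(281377 - 20*(254 + n)) = (337079 - 146304)*(281377 - 20*(254 + √301)) = 190775*(281377 + (-5080 - 20*√301)) = 190775*(276297 - 20*√301) = 52710560175 - 3815500*√301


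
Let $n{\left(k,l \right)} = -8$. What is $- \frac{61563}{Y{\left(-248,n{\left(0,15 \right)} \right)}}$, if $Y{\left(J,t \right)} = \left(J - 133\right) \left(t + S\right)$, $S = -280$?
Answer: $- \frac{20521}{36576} \approx -0.56105$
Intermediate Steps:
$Y{\left(J,t \right)} = \left(-280 + t\right) \left(-133 + J\right)$ ($Y{\left(J,t \right)} = \left(J - 133\right) \left(t - 280\right) = \left(-133 + J\right) \left(-280 + t\right) = \left(-280 + t\right) \left(-133 + J\right)$)
$- \frac{61563}{Y{\left(-248,n{\left(0,15 \right)} \right)}} = - \frac{61563}{37240 - -69440 - -1064 - -1984} = - \frac{61563}{37240 + 69440 + 1064 + 1984} = - \frac{61563}{109728} = \left(-61563\right) \frac{1}{109728} = - \frac{20521}{36576}$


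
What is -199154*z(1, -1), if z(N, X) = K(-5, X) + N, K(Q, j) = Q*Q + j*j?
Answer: -5377158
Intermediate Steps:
K(Q, j) = Q**2 + j**2
z(N, X) = 25 + N + X**2 (z(N, X) = ((-5)**2 + X**2) + N = (25 + X**2) + N = 25 + N + X**2)
-199154*z(1, -1) = -199154*(25 + 1 + (-1)**2) = -199154*(25 + 1 + 1) = -199154*27 = -5377158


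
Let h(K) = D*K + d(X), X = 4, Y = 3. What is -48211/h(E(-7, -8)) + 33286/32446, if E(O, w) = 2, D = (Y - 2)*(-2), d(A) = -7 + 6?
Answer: 782210268/81115 ≈ 9643.2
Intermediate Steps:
d(A) = -1
D = -2 (D = (3 - 2)*(-2) = 1*(-2) = -2)
h(K) = -1 - 2*K (h(K) = -2*K - 1 = -1 - 2*K)
-48211/h(E(-7, -8)) + 33286/32446 = -48211/(-1 - 2*2) + 33286/32446 = -48211/(-1 - 4) + 33286*(1/32446) = -48211/(-5) + 16643/16223 = -48211*(-1/5) + 16643/16223 = 48211/5 + 16643/16223 = 782210268/81115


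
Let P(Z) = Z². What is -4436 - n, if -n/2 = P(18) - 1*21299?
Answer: -46386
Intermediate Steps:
n = 41950 (n = -2*(18² - 1*21299) = -2*(324 - 21299) = -2*(-20975) = 41950)
-4436 - n = -4436 - 1*41950 = -4436 - 41950 = -46386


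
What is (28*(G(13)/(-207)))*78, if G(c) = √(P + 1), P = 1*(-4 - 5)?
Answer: -1456*I*√2/69 ≈ -29.842*I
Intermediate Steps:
P = -9 (P = 1*(-9) = -9)
G(c) = 2*I*√2 (G(c) = √(-9 + 1) = √(-8) = 2*I*√2)
(28*(G(13)/(-207)))*78 = (28*((2*I*√2)/(-207)))*78 = (28*((2*I*√2)*(-1/207)))*78 = (28*(-2*I*√2/207))*78 = -56*I*√2/207*78 = -1456*I*√2/69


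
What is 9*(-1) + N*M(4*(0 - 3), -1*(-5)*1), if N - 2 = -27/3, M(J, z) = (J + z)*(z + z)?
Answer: 481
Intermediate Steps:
M(J, z) = 2*z*(J + z) (M(J, z) = (J + z)*(2*z) = 2*z*(J + z))
N = -7 (N = 2 - 27/3 = 2 - 27*⅓ = 2 - 9 = -7)
9*(-1) + N*M(4*(0 - 3), -1*(-5)*1) = 9*(-1) - 14*-1*(-5)*1*(4*(0 - 3) - 1*(-5)*1) = -9 - 14*5*1*(4*(-3) + 5*1) = -9 - 14*5*(-12 + 5) = -9 - 14*5*(-7) = -9 - 7*(-70) = -9 + 490 = 481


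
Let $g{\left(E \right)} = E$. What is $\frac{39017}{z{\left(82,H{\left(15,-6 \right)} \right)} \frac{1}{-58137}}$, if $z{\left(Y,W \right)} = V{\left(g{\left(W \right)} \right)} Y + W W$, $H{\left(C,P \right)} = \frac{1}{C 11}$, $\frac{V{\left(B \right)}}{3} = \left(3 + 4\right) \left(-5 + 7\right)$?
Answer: $- \frac{61755320432025}{93762901} \approx -6.5863 \cdot 10^{5}$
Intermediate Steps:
$V{\left(B \right)} = 42$ ($V{\left(B \right)} = 3 \left(3 + 4\right) \left(-5 + 7\right) = 3 \cdot 7 \cdot 2 = 3 \cdot 14 = 42$)
$H{\left(C,P \right)} = \frac{1}{11 C}$ ($H{\left(C,P \right)} = \frac{1}{C} \frac{1}{11} = \frac{1}{11 C}$)
$z{\left(Y,W \right)} = W^{2} + 42 Y$ ($z{\left(Y,W \right)} = 42 Y + W W = 42 Y + W^{2} = W^{2} + 42 Y$)
$\frac{39017}{z{\left(82,H{\left(15,-6 \right)} \right)} \frac{1}{-58137}} = \frac{39017}{\left(\left(\frac{1}{11 \cdot 15}\right)^{2} + 42 \cdot 82\right) \frac{1}{-58137}} = \frac{39017}{\left(\left(\frac{1}{11} \cdot \frac{1}{15}\right)^{2} + 3444\right) \left(- \frac{1}{58137}\right)} = \frac{39017}{\left(\left(\frac{1}{165}\right)^{2} + 3444\right) \left(- \frac{1}{58137}\right)} = \frac{39017}{\left(\frac{1}{27225} + 3444\right) \left(- \frac{1}{58137}\right)} = \frac{39017}{\frac{93762901}{27225} \left(- \frac{1}{58137}\right)} = \frac{39017}{- \frac{93762901}{1582779825}} = 39017 \left(- \frac{1582779825}{93762901}\right) = - \frac{61755320432025}{93762901}$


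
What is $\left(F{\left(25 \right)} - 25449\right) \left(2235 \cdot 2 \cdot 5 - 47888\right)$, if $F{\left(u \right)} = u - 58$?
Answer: $650759316$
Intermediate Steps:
$F{\left(u \right)} = -58 + u$ ($F{\left(u \right)} = u - 58 = -58 + u$)
$\left(F{\left(25 \right)} - 25449\right) \left(2235 \cdot 2 \cdot 5 - 47888\right) = \left(\left(-58 + 25\right) - 25449\right) \left(2235 \cdot 2 \cdot 5 - 47888\right) = \left(-33 - 25449\right) \left(2235 \cdot 10 - 47888\right) = - 25482 \left(22350 - 47888\right) = \left(-25482\right) \left(-25538\right) = 650759316$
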